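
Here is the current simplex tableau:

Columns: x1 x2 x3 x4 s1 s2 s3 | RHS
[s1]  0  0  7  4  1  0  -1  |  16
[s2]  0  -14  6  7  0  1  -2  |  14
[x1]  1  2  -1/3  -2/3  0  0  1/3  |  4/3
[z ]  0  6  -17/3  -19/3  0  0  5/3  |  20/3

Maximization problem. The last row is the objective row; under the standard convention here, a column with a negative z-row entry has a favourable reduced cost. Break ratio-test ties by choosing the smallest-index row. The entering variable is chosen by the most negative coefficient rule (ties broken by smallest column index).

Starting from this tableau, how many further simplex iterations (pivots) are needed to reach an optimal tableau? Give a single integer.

pivot: x4 in, s2 out → z = 58/3
pivot: x2 in, s1 out → z = 26
pivot: s3 in, x1 out → z = 290/11
No improving column remains; optimal.

3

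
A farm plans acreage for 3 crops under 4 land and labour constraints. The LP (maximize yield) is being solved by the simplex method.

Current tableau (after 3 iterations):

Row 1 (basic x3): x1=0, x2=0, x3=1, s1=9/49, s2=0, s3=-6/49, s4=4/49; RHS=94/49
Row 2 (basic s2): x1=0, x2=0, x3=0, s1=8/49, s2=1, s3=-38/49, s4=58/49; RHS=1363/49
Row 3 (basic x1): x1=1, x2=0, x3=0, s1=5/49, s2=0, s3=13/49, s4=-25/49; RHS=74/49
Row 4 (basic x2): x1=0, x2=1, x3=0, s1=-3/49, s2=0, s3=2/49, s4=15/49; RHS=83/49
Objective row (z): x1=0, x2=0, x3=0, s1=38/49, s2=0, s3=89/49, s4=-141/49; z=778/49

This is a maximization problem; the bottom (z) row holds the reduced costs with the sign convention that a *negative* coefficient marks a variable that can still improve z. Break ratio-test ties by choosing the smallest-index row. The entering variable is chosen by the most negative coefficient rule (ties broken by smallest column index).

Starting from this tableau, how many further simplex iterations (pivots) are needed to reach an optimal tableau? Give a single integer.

pivot: s4 in, x2 out → z = 159/5
No improving column remains; optimal.

1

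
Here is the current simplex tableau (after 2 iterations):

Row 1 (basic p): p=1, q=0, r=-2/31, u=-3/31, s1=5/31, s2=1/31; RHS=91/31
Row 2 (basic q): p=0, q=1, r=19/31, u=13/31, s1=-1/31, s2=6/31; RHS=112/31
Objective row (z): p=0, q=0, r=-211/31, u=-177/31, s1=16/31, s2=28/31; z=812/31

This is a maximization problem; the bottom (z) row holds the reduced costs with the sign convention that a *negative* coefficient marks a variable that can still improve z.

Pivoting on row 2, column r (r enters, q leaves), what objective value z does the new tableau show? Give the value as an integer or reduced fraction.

Minimum ratio for r: (112/31)/(19/31) = 112/19.
z changes by −(z-row coeff of r)·ratio = −(-211/31)·(112/19) = 23632/589.
New z = 812/31 + (23632/589) = 1260/19.

1260/19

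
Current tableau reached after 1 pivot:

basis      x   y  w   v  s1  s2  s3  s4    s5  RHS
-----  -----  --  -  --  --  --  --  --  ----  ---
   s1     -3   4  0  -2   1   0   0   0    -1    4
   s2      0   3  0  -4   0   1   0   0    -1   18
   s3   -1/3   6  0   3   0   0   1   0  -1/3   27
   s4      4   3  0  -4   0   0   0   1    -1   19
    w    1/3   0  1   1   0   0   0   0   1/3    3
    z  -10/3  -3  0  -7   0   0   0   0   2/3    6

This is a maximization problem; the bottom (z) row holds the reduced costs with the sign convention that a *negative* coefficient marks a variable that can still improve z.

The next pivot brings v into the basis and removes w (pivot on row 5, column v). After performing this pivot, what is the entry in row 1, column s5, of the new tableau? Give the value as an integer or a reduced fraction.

-1/3

Pivot element is row 5, column v: 1.
Normalize row 5: new (row 5, s5) = (1/3)/1 = 1/3.
row 1 ← row 1 − (-2)·(new row 5): -1 − (-2)·(1/3) = -1/3.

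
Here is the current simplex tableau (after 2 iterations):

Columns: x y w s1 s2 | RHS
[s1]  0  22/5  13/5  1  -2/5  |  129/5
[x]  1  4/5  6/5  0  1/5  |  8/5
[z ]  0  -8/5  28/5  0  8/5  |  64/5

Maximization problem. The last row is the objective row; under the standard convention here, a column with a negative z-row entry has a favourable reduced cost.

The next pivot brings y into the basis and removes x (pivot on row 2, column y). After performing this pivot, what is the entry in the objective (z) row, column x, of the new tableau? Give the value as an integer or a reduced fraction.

2

Pivot element is row 2, column y: 4/5.
Normalize row 2: new (row 2, x) = 1/(4/5) = 5/4.
z-row ← z-row − (-8/5)·(new row 2): 0 − (-8/5)·(5/4) = 2.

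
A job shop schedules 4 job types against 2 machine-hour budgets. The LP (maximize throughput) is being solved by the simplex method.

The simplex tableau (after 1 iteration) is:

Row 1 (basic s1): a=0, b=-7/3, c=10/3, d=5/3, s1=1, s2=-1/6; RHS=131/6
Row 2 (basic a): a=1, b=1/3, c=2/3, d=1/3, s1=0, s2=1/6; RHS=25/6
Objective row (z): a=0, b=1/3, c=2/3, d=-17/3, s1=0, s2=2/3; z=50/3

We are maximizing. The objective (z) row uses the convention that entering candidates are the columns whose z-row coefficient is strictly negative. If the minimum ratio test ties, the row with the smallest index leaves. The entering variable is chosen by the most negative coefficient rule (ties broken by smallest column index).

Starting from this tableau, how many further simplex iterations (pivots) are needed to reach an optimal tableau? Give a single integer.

pivot: d in, a out → z = 175/2
No improving column remains; optimal.

1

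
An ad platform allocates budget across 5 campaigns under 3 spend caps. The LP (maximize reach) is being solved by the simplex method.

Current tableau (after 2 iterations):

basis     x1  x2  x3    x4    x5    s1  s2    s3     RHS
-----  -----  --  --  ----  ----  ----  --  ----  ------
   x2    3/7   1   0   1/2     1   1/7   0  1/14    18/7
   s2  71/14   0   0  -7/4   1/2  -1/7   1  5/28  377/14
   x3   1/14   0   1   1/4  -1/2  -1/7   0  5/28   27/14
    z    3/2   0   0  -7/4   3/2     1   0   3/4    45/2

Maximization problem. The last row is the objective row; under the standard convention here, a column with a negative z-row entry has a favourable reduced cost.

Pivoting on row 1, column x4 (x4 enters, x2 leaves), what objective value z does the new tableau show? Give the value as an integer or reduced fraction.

Minimum ratio for x4: (18/7)/(1/2) = 36/7.
z changes by −(z-row coeff of x4)·ratio = −(-7/4)·(36/7) = 9.
New z = 45/2 + 9 = 63/2.

63/2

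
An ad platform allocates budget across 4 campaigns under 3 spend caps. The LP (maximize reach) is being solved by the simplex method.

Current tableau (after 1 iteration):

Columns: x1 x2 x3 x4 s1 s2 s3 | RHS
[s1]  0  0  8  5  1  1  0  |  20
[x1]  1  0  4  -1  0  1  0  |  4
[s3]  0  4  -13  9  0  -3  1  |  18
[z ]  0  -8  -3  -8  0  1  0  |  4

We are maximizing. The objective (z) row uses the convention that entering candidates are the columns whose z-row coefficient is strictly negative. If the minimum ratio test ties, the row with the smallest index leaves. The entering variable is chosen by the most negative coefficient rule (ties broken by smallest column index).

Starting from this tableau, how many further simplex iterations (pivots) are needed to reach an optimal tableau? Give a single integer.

pivot: x2 in, s3 out → z = 40
pivot: x3 in, x1 out → z = 69
No improving column remains; optimal.

2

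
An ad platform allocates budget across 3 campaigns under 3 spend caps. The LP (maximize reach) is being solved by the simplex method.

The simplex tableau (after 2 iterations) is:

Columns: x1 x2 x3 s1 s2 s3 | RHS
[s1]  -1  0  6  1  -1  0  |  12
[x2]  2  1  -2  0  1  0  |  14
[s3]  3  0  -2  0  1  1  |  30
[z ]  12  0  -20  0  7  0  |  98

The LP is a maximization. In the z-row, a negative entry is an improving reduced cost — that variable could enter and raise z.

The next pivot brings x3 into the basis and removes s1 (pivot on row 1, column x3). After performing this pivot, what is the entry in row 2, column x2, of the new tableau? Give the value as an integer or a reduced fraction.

1

Pivot element is row 1, column x3: 6.
Normalize row 1: new (row 1, x2) = 0/6 = 0.
row 2 ← row 2 − (-2)·(new row 1): 1 − (-2)·0 = 1.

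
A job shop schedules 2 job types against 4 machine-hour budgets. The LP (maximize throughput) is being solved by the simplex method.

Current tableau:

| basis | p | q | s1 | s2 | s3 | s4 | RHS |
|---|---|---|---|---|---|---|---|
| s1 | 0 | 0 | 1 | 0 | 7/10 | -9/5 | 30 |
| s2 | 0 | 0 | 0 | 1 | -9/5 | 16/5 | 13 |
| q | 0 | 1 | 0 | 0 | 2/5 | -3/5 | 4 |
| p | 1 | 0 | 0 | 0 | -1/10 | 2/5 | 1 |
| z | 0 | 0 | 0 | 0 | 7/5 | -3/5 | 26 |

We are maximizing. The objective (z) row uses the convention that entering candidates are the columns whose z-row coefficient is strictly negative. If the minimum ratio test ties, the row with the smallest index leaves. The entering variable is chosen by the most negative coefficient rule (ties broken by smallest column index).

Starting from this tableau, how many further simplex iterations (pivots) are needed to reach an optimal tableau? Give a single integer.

1

pivot: s4 in, p out → z = 55/2
No improving column remains; optimal.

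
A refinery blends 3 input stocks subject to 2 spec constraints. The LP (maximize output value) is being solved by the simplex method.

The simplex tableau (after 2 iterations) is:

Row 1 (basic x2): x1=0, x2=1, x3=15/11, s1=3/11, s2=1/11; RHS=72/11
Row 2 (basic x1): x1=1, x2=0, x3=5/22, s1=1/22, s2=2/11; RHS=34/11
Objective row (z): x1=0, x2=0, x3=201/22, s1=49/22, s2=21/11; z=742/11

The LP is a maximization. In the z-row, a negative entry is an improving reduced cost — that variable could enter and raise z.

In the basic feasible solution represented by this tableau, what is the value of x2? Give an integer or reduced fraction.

x2 is basic (row 1); its value is the RHS of that row: 72/11.

72/11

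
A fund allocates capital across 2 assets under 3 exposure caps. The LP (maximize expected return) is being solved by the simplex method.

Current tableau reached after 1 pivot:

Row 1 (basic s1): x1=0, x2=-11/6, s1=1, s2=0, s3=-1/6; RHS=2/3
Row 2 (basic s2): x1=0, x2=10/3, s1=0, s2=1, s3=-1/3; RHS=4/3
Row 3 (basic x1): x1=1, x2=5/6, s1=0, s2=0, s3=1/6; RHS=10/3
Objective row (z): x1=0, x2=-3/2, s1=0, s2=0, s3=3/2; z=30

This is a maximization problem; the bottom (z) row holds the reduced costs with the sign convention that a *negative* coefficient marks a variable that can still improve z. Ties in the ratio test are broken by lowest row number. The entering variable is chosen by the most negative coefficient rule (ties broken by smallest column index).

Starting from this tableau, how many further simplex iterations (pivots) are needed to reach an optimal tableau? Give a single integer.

pivot: x2 in, s2 out → z = 153/5
No improving column remains; optimal.

1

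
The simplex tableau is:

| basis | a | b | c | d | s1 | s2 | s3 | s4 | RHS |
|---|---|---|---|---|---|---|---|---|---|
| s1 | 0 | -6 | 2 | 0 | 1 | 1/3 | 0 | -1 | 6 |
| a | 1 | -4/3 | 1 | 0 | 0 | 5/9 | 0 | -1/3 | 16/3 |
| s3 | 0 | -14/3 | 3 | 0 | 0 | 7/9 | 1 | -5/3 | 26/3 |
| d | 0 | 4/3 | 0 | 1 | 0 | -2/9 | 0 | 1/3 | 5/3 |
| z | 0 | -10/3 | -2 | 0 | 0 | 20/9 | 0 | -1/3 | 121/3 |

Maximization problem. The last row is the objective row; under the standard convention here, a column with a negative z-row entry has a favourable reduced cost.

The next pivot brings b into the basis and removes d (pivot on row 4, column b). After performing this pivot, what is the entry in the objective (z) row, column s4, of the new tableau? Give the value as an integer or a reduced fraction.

Pivot element is row 4, column b: 4/3.
Normalize row 4: new (row 4, s4) = (1/3)/(4/3) = 1/4.
z-row ← z-row − (-10/3)·(new row 4): -1/3 − (-10/3)·(1/4) = 1/2.

1/2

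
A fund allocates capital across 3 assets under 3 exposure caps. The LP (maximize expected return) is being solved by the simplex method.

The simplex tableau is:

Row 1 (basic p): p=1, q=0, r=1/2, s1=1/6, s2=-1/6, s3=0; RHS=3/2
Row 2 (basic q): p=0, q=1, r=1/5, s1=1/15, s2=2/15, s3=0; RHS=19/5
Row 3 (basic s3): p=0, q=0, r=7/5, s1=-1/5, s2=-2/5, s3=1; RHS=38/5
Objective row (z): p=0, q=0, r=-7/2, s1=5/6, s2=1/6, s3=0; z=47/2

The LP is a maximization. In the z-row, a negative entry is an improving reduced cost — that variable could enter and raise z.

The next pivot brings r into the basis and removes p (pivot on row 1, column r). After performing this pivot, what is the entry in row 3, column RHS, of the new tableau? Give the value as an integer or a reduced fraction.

Pivot element is row 1, column r: 1/2.
Normalize row 1: new (row 1, RHS) = (3/2)/(1/2) = 3.
row 3 ← row 3 − (7/5)·(new row 1): 38/5 − (7/5)·3 = 17/5.

17/5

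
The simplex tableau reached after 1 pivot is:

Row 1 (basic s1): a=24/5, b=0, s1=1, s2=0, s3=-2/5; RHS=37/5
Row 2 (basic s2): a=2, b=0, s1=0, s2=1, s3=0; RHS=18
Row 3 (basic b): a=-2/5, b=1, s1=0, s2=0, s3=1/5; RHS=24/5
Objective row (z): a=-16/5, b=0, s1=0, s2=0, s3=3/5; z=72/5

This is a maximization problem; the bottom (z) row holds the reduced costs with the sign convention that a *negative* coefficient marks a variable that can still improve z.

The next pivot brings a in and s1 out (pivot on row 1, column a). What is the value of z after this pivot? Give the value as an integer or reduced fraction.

Minimum ratio for a: (37/5)/(24/5) = 37/24.
z changes by −(z-row coeff of a)·ratio = −(-16/5)·(37/24) = 74/15.
New z = 72/5 + (74/15) = 58/3.

58/3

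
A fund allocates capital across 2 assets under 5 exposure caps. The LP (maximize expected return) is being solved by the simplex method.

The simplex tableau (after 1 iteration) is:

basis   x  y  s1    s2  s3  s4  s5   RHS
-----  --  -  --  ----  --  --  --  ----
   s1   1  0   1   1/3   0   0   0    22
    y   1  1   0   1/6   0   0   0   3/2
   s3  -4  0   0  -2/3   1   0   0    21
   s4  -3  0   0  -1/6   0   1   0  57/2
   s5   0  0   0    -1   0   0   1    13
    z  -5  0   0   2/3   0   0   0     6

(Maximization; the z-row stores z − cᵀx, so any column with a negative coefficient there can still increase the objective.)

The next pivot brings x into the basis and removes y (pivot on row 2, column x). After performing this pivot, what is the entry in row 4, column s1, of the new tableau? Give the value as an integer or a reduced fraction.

Pivot element is row 2, column x: 1.
Normalize row 2: new (row 2, s1) = 0/1 = 0.
row 4 ← row 4 − (-3)·(new row 2): 0 − (-3)·0 = 0.

0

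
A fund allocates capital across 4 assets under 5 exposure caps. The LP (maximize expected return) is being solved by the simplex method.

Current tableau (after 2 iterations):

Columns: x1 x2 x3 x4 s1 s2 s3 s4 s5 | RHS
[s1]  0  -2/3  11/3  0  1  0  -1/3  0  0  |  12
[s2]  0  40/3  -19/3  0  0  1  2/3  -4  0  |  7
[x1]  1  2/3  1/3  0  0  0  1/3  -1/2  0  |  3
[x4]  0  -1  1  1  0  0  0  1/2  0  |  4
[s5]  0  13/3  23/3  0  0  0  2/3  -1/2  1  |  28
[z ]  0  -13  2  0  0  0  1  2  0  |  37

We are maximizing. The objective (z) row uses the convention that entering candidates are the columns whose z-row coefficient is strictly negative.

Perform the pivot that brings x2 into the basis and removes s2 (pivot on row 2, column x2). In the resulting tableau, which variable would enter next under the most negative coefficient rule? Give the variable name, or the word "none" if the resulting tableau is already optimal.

x3

Pivot element 40/3. New z-row = old z-row − (-13)·(row 2/(40/3)).
Updated z-row coefficients: x1: 0, x2: 0, x3: -167/40, x4: 0, s1: 0, s2: 39/40, s3: 33/20, s4: -19/10, s5: 0.
The most negative is -167/40 in column x3, so x3 would enter next.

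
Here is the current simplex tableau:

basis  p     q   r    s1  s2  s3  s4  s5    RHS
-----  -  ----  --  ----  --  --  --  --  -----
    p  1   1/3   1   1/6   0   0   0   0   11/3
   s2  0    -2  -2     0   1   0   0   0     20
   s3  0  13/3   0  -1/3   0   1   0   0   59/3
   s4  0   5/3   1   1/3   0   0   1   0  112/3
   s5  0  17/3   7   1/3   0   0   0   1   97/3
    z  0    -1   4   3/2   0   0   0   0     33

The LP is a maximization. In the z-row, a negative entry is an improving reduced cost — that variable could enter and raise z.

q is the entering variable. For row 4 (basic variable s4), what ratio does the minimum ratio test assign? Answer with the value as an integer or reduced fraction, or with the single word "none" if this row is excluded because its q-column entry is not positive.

112/5

Ratio = RHS / (q entry) = (112/3) / (5/3) = 112/5.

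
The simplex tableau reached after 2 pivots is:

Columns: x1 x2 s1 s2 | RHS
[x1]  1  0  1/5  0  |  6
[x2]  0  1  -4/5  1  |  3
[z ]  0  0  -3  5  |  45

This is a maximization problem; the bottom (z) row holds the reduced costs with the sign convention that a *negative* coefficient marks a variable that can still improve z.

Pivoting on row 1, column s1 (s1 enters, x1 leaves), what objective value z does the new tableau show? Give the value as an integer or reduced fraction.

135

Minimum ratio for s1: 6/(1/5) = 30.
z changes by −(z-row coeff of s1)·ratio = −(-3)·30 = 90.
New z = 45 + 90 = 135.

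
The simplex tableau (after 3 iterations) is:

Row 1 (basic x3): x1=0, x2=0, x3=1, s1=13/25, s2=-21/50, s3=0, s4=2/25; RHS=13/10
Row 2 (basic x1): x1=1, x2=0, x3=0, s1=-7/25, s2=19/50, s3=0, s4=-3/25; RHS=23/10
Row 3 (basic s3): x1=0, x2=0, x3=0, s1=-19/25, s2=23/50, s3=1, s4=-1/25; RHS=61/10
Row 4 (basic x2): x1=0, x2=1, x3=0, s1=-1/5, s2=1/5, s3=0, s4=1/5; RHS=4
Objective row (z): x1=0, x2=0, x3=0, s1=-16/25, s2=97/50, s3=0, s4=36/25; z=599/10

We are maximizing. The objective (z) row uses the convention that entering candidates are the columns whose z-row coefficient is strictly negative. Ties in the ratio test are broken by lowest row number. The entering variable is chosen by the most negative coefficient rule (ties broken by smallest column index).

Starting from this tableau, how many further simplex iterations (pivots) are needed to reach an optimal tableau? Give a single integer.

pivot: s1 in, x3 out → z = 123/2
No improving column remains; optimal.

1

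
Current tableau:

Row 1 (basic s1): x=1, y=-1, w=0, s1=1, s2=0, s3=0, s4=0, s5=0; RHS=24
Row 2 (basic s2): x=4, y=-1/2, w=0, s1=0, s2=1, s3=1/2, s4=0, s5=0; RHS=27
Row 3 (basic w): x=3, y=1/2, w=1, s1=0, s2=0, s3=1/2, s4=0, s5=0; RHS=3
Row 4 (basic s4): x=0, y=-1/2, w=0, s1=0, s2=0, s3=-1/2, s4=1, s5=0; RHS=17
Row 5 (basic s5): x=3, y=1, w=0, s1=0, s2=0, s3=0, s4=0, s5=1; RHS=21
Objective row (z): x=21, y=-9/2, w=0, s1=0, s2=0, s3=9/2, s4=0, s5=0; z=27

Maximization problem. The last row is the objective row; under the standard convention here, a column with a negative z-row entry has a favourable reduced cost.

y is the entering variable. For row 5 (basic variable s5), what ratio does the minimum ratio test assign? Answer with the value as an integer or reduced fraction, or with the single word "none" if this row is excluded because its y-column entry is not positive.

Ratio = RHS / (y entry) = 21 / 1 = 21.

21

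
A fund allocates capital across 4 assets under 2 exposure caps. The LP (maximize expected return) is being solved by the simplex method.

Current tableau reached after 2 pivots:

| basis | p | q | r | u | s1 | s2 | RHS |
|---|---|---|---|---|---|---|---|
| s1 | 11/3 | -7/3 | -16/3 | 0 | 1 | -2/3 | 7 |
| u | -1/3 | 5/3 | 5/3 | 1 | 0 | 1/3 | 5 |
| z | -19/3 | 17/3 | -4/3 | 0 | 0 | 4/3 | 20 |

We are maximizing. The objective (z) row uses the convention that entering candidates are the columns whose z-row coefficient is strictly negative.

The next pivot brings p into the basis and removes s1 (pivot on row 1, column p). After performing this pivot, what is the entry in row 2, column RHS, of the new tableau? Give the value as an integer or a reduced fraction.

Pivot element is row 1, column p: 11/3.
Normalize row 1: new (row 1, RHS) = 7/(11/3) = 21/11.
row 2 ← row 2 − (-1/3)·(new row 1): 5 − (-1/3)·(21/11) = 62/11.

62/11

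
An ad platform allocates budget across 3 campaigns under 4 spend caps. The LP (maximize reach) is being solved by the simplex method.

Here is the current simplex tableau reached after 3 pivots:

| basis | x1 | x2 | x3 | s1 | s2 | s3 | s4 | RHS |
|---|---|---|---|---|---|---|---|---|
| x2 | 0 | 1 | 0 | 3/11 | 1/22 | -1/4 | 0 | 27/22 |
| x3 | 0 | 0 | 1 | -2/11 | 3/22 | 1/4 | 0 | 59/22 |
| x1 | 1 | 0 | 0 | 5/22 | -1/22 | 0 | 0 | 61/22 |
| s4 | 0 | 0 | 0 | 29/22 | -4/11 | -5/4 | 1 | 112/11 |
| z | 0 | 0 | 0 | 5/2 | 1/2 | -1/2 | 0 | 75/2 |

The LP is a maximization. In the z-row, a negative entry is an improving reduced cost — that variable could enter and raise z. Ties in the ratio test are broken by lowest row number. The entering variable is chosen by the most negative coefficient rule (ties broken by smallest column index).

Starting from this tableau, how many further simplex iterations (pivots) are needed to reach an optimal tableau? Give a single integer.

1

pivot: s3 in, x3 out → z = 943/22
No improving column remains; optimal.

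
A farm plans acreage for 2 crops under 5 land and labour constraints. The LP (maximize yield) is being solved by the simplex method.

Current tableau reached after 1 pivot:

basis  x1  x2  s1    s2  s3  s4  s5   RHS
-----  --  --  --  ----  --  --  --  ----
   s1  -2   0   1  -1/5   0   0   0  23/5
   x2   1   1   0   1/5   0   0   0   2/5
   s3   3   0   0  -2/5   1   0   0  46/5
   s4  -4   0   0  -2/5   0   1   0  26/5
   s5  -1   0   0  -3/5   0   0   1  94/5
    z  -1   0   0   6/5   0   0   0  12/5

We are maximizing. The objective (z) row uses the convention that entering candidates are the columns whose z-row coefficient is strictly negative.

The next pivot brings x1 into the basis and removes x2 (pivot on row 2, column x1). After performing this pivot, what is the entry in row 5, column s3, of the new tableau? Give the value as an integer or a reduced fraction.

Pivot element is row 2, column x1: 1.
Normalize row 2: new (row 2, s3) = 0/1 = 0.
row 5 ← row 5 − (-1)·(new row 2): 0 − (-1)·0 = 0.

0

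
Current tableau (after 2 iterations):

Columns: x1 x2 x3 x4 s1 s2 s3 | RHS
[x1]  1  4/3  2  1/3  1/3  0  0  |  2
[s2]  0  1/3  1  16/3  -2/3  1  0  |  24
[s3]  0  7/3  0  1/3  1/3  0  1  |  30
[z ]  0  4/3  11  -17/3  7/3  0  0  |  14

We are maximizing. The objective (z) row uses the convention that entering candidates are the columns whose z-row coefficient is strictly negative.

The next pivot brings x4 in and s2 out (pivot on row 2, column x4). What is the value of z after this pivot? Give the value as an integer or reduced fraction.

79/2

Minimum ratio for x4: 24/(16/3) = 9/2.
z changes by −(z-row coeff of x4)·ratio = −(-17/3)·(9/2) = 51/2.
New z = 14 + (51/2) = 79/2.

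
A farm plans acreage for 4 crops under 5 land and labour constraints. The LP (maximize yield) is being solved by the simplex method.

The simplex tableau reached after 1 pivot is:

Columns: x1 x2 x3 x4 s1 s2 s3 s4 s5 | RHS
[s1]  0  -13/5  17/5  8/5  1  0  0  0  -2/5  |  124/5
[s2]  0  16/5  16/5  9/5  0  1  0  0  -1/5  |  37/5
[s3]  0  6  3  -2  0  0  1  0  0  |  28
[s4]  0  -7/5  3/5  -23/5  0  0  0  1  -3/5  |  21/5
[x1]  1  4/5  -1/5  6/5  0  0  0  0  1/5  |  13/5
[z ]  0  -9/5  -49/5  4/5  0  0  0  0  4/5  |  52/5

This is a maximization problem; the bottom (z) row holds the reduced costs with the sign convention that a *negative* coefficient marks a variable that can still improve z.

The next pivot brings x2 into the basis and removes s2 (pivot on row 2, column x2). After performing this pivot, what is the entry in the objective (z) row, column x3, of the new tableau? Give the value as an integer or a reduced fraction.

-8

Pivot element is row 2, column x2: 16/5.
Normalize row 2: new (row 2, x3) = (16/5)/(16/5) = 1.
z-row ← z-row − (-9/5)·(new row 2): -49/5 − (-9/5)·1 = -8.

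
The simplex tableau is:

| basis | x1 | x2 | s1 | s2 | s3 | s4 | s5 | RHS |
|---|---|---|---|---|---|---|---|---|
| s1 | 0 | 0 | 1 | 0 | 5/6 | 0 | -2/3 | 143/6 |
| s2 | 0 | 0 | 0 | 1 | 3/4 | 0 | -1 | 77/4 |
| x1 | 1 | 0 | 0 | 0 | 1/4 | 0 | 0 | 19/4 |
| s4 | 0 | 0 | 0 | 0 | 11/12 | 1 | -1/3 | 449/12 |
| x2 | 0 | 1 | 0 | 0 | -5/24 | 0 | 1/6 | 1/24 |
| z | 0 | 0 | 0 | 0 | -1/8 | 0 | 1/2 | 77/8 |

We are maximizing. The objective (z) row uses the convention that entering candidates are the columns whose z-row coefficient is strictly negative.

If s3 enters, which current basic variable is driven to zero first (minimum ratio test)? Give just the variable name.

Ratios: row 1 (s1): (143/6)/(5/6) = 143/5; row 2 (s2): (77/4)/(3/4) = 77/3; row 3 (x1): (19/4)/(1/4) = 19; row 4 (s4): (449/12)/(11/12) = 449/11; row 5 (x2): entry -5/24 ≤ 0, skip.
Minimum ratio 19 is in the x1 row, so x1 leaves.

x1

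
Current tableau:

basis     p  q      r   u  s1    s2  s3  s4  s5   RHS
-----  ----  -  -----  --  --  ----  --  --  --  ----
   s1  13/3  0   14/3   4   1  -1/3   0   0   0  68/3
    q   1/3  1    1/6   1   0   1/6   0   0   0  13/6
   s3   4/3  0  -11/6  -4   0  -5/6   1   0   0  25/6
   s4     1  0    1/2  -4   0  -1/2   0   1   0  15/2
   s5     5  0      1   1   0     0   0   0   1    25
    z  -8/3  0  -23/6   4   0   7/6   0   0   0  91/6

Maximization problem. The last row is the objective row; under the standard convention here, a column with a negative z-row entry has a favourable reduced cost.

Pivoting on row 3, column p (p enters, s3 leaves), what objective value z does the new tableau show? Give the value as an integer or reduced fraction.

Minimum ratio for p: (25/6)/(4/3) = 25/8.
z changes by −(z-row coeff of p)·ratio = −(-8/3)·(25/8) = 25/3.
New z = 91/6 + (25/3) = 47/2.

47/2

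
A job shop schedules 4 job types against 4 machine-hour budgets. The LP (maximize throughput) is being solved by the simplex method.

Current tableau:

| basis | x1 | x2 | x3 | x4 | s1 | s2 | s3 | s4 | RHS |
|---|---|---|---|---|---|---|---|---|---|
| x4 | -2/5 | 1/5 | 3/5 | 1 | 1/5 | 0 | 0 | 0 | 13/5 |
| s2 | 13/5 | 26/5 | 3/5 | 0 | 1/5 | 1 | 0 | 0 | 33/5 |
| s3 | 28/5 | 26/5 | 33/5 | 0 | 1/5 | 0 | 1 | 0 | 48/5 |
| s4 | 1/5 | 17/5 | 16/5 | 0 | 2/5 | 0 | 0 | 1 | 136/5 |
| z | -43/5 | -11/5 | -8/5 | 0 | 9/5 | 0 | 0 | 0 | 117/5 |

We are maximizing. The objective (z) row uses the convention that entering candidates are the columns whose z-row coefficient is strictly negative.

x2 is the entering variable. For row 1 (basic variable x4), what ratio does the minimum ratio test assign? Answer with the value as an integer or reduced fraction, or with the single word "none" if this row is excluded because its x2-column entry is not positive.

Ratio = RHS / (x2 entry) = (13/5) / (1/5) = 13.

13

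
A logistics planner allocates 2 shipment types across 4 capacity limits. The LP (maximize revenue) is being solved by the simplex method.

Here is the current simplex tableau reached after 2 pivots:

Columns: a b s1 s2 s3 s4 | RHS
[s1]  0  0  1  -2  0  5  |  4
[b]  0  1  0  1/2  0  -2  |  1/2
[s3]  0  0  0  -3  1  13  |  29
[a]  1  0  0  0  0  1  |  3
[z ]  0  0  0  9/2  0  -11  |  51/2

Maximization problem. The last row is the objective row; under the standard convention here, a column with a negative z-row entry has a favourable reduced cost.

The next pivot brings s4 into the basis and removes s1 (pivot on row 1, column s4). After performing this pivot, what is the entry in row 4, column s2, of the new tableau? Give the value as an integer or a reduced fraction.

2/5

Pivot element is row 1, column s4: 5.
Normalize row 1: new (row 1, s2) = (-2)/5 = -2/5.
row 4 ← row 4 − 1·(new row 1): 0 − 1·(-2/5) = 2/5.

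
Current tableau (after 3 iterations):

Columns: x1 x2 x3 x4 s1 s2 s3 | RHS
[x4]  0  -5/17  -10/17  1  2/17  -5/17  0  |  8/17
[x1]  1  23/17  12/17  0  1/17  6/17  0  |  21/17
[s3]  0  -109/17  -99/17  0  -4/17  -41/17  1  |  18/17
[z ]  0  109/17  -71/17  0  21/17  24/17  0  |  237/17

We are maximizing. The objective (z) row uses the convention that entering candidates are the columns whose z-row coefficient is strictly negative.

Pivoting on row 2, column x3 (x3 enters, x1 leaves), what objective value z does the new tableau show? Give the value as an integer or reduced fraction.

Minimum ratio for x3: (21/17)/(12/17) = 7/4.
z changes by −(z-row coeff of x3)·ratio = −(-71/17)·(7/4) = 497/68.
New z = 237/17 + (497/68) = 85/4.

85/4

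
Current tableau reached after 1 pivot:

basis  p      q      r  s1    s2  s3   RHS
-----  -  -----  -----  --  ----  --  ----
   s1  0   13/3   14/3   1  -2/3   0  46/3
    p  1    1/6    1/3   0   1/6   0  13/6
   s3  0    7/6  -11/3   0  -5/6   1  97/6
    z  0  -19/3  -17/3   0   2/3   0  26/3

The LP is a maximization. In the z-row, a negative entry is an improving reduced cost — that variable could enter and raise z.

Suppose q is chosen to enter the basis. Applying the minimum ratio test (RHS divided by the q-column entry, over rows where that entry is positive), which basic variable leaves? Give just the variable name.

Ratios: row 1 (s1): (46/3)/(13/3) = 46/13; row 2 (p): (13/6)/(1/6) = 13; row 3 (s3): (97/6)/(7/6) = 97/7.
Minimum ratio 46/13 is in the s1 row, so s1 leaves.

s1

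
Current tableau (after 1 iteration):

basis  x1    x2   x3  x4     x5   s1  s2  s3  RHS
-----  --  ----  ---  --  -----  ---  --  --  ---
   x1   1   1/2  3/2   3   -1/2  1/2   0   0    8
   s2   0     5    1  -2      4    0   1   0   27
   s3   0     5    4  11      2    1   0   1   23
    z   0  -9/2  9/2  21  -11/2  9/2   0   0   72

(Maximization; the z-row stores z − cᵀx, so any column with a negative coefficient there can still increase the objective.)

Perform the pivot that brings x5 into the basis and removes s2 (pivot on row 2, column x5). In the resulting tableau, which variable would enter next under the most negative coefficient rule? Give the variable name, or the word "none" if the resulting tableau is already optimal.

Pivot element 4. New z-row = old z-row − (-11/2)·(row 2/4).
Updated z-row coefficients: x1: 0, x2: 19/8, x3: 47/8, x4: 73/4, x5: 0, s1: 9/2, s2: 11/8, s3: 0.
No coefficient is strictly negative; the tableau after this pivot is optimal.

none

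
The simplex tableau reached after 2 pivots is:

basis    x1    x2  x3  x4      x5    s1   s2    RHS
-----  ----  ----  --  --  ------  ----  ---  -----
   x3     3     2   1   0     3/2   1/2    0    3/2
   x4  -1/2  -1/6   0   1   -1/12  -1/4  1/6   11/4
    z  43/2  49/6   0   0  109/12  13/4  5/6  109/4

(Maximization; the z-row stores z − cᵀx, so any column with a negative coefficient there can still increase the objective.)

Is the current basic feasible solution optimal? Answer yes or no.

No objective-row coefficient is strictly negative, so no entering variable exists; the tableau is optimal.

yes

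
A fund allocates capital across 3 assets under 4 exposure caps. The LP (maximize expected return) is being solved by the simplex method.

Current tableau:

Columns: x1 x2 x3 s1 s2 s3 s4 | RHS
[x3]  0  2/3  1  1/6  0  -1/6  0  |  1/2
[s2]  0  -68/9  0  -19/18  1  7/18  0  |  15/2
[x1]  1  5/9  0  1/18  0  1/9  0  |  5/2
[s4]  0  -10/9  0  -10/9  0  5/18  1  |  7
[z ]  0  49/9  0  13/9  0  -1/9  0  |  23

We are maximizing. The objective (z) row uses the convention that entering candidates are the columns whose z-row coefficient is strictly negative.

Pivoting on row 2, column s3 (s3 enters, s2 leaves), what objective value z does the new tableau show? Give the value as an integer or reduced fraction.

176/7

Minimum ratio for s3: (15/2)/(7/18) = 135/7.
z changes by −(z-row coeff of s3)·ratio = −(-1/9)·(135/7) = 15/7.
New z = 23 + (15/7) = 176/7.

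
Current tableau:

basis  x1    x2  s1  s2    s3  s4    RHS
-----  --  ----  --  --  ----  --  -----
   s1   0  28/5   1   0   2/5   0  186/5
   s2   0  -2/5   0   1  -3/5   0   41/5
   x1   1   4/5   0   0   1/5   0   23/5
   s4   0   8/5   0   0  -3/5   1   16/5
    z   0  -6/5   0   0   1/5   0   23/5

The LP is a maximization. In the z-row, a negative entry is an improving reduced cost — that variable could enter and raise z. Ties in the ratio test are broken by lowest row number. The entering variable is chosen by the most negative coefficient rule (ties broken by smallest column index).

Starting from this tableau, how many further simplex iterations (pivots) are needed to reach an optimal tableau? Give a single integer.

pivot: x2 in, s4 out → z = 7
pivot: s3 in, x1 out → z = 17/2
No improving column remains; optimal.

2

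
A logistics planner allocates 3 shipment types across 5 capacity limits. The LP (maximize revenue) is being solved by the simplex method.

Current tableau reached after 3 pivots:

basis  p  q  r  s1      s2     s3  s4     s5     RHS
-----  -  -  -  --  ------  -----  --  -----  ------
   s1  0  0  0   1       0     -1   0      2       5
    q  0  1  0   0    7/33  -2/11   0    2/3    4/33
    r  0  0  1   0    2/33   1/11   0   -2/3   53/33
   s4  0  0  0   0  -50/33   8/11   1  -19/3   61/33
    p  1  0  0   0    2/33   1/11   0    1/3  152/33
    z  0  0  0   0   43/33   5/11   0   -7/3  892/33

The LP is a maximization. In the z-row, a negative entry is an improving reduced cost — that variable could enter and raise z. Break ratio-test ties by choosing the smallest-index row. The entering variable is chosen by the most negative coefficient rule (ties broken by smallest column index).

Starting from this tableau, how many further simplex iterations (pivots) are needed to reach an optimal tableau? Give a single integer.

pivot: s5 in, q out → z = 302/11
pivot: s3 in, p out → z = 32
No improving column remains; optimal.

2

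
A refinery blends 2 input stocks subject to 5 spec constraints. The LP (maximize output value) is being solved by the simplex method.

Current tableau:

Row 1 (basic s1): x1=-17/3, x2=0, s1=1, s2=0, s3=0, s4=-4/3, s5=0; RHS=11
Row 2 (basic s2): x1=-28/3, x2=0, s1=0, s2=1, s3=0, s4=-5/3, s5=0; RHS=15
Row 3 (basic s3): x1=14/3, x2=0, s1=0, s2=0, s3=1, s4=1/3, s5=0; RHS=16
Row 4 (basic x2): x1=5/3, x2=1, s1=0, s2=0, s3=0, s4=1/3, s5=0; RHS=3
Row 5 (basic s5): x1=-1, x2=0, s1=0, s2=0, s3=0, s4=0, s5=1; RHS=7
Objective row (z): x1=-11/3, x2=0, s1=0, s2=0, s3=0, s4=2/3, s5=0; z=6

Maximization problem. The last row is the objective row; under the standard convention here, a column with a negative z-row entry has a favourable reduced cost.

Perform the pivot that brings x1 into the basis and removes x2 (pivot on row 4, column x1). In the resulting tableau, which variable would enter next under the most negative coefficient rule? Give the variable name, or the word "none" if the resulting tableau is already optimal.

none

Pivot element 5/3. New z-row = old z-row − (-11/3)·(row 4/(5/3)).
Updated z-row coefficients: x1: 0, x2: 11/5, s1: 0, s2: 0, s3: 0, s4: 7/5, s5: 0.
No coefficient is strictly negative; the tableau after this pivot is optimal.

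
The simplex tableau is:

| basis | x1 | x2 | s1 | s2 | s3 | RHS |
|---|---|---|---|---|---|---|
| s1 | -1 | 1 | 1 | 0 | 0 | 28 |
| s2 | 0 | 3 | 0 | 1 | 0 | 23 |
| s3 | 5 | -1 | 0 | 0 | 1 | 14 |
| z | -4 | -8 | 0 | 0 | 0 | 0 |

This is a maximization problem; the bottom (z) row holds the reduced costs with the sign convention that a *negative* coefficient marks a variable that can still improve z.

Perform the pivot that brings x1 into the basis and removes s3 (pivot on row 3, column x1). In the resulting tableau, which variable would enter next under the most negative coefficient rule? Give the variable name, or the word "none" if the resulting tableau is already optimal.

x2

Pivot element 5. New z-row = old z-row − (-4)·(row 3/5).
Updated z-row coefficients: x1: 0, x2: -44/5, s1: 0, s2: 0, s3: 4/5.
The most negative is -44/5 in column x2, so x2 would enter next.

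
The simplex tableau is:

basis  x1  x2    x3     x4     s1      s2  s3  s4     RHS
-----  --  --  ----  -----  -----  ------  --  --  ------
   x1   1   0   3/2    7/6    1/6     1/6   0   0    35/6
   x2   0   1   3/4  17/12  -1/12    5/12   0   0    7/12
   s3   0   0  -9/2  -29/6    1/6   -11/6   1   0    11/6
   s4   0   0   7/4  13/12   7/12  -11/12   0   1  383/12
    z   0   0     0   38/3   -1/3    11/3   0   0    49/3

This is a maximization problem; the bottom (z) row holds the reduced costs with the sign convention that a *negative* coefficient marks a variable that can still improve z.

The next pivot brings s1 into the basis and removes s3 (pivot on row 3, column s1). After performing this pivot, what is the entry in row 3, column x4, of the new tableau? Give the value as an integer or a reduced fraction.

Pivot element is row 3, column s1: 1/6.
Normalize row 3: new (row 3, x4) = (-29/6)/(1/6) = -29.
Row 3 is the pivot row, so the entry is -29.

-29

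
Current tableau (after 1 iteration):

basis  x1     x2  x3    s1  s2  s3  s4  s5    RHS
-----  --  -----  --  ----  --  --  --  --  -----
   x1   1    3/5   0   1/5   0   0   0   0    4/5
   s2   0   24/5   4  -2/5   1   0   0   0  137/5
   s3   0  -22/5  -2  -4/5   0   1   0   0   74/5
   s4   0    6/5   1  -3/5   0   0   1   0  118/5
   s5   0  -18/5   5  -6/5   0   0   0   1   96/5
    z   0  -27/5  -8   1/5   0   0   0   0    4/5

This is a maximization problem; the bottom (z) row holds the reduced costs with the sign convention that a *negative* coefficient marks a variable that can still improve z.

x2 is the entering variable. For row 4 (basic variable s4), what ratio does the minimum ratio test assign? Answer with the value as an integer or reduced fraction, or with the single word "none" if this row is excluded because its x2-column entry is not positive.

Ratio = RHS / (x2 entry) = (118/5) / (6/5) = 59/3.

59/3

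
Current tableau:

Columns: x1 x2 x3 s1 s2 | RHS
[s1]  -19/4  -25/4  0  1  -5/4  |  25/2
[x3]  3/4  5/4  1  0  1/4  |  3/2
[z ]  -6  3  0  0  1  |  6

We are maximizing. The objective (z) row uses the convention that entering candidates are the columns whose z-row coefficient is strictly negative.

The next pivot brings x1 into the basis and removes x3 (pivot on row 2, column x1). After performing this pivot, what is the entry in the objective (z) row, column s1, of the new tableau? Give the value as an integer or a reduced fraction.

Pivot element is row 2, column x1: 3/4.
Normalize row 2: new (row 2, s1) = 0/(3/4) = 0.
z-row ← z-row − (-6)·(new row 2): 0 − (-6)·0 = 0.

0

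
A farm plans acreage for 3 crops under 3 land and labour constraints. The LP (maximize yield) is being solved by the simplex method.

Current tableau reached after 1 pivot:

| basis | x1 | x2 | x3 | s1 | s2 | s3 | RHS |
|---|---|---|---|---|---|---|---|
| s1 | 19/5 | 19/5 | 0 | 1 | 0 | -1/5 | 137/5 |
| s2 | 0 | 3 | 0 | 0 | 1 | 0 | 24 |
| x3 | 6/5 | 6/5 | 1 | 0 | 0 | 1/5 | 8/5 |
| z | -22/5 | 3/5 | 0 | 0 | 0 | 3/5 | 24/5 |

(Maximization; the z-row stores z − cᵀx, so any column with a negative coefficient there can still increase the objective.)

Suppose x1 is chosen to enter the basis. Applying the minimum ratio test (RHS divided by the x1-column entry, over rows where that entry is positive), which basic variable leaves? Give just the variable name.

Ratios: row 1 (s1): (137/5)/(19/5) = 137/19; row 2 (s2): entry 0 ≤ 0, skip; row 3 (x3): (8/5)/(6/5) = 4/3.
Minimum ratio 4/3 is in the x3 row, so x3 leaves.

x3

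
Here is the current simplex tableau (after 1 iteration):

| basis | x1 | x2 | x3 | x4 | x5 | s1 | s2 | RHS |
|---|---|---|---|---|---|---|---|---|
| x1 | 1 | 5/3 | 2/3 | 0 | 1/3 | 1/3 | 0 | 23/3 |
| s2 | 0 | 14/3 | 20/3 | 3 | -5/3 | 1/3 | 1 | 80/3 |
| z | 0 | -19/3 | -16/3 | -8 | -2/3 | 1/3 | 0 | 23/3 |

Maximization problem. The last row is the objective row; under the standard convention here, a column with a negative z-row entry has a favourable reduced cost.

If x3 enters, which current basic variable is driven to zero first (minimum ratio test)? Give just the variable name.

Ratios: row 1 (x1): (23/3)/(2/3) = 23/2; row 2 (s2): (80/3)/(20/3) = 4.
Minimum ratio 4 is in the s2 row, so s2 leaves.

s2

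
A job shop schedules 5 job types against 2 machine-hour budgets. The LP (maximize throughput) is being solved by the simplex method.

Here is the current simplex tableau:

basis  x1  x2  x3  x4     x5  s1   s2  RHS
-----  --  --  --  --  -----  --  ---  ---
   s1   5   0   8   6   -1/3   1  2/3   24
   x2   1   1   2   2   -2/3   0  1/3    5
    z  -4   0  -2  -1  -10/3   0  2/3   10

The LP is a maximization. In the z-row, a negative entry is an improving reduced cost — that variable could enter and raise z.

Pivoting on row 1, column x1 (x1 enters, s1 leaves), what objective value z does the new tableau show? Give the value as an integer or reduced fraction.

Minimum ratio for x1: 24/5 = 24/5.
z changes by −(z-row coeff of x1)·ratio = −(-4)·(24/5) = 96/5.
New z = 10 + (96/5) = 146/5.

146/5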